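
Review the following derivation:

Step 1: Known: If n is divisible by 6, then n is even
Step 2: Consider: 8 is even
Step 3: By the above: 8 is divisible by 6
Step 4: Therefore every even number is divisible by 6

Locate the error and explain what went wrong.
Step 3: By the above: 8 is divisible by 6

Step 3 commits the fallacy of affirming the consequent. The known fact 'divisible by 6 → even' does NOT imply 'even → divisible by 6'. That would be the converse, which is false. For example, 8 is even but 8 ÷ 6 = 1.33, which is not an integer.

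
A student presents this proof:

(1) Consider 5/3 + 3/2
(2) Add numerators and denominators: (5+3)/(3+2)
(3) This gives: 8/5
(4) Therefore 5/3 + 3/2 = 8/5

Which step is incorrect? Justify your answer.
Step 2: Add numerators and denominators: (5+3)/(3+2)

Step 2 incorrectly adds fractions by separately adding numerators and denominators. This is wrong. The correct method requires a common denominator: 5/3 + 3/2 = (5×2 + 3×3)/(3×2) = 19/6 = 19/6. The method used gives 8/5, which is different.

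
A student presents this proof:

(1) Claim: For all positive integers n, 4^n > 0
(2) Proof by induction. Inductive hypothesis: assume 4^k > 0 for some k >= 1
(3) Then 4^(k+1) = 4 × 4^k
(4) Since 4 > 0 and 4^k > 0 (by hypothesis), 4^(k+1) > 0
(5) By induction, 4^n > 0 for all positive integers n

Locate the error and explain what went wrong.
Step 5: By induction, 4^n > 0 for all positive integers n

Step 5 concludes the proof by induction, but no base case was ever established. A valid induction proof requires: (1) a base case proving 4^1 > 0, and (2) an inductive step showing IF 4^k > 0 THEN 4^(k+1) > 0. Steps 2-4 correctly establish the inductive step, but without the base case the conclusion in step 5 does not follow.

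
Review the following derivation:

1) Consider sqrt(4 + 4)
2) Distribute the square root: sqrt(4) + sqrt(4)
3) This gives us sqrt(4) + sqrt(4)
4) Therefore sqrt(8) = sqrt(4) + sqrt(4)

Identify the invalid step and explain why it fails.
Step 2: Distribute the square root: sqrt(4) + sqrt(4)

Step 2 incorrectly 'distributes' the square root over addition. The square root function does not distribute: sqrt(a + b) ≠ sqrt(a) + sqrt(b). In fact, sqrt(4 + 4) = sqrt(8) ≈ 2.8284, while sqrt(4) + sqrt(4) ≈ 4.0000.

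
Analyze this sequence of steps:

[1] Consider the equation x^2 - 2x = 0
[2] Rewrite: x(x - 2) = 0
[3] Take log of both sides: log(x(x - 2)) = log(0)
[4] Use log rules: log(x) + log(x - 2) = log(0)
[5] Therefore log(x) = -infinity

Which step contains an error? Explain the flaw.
Step 3: Take log of both sides: log(x(x - 2)) = log(0)

Step 3 takes the logarithm of both sides, resulting in log(0) on the right side. The logarithm is only defined for positive numbers; log(0) is undefined (approaches negative infinity). This operation is invalid.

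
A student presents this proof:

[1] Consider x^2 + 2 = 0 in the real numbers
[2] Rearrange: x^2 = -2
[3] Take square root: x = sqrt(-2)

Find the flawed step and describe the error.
Step 3: Take square root: x = sqrt(-2)

Step 3 takes the square root of -2, which is negative. In the real number system, the square root of a negative number is undefined. The equation x^2 + 2 = 0 has no real solutions. Square roots of negative numbers only exist in the complex numbers.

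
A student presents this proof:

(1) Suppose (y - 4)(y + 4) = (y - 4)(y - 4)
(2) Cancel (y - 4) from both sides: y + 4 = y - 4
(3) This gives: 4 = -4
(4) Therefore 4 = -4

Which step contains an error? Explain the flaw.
Step 2: Cancel (y - 4) from both sides: y + 4 = y - 4

Step 2 cancels (y - 4) from both sides. This is only valid if (y - 4) ≠ 0, i.e., y ≠ 4. When y = 4, both sides equal zero regardless of the other factors. The correct approach requires considering y = 4 as a separate case.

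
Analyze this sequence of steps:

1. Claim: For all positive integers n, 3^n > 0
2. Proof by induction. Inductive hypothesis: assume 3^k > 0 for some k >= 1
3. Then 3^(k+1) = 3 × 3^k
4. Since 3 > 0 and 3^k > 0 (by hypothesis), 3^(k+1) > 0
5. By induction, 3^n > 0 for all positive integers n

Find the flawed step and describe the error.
Step 5: By induction, 3^n > 0 for all positive integers n

Step 5 concludes the proof by induction, but no base case was ever established. A valid induction proof requires: (1) a base case proving 3^1 > 0, and (2) an inductive step showing IF 3^k > 0 THEN 3^(k+1) > 0. Steps 2-4 correctly establish the inductive step, but without the base case the conclusion in step 5 does not follow.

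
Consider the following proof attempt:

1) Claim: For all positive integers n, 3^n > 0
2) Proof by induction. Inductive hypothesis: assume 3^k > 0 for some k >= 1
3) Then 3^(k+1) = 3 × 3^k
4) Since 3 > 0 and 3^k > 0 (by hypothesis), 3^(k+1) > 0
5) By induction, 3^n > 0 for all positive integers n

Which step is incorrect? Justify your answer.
Step 5: By induction, 3^n > 0 for all positive integers n

Step 5 concludes the proof by induction, but no base case was ever established. A valid induction proof requires: (1) a base case proving 3^1 > 0, and (2) an inductive step showing IF 3^k > 0 THEN 3^(k+1) > 0. Steps 2-4 correctly establish the inductive step, but without the base case the conclusion in step 5 does not follow.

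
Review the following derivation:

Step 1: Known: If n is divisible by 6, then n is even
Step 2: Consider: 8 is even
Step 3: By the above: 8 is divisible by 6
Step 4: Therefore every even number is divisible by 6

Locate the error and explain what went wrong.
Step 3: By the above: 8 is divisible by 6

Step 3 commits the fallacy of affirming the consequent. The known fact 'divisible by 6 → even' does NOT imply 'even → divisible by 6'. That would be the converse, which is false. For example, 8 is even but 8 ÷ 6 = 1.33, which is not an integer.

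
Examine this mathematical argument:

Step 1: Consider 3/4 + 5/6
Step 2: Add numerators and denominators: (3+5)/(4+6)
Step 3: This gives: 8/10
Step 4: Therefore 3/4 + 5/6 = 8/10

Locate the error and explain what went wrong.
Step 2: Add numerators and denominators: (3+5)/(4+6)

Step 2 incorrectly adds fractions by separately adding numerators and denominators. This is wrong. The correct method requires a common denominator: 3/4 + 5/6 = (3×6 + 5×4)/(4×6) = 38/24 = 19/12. The method used gives 8/10, which is different.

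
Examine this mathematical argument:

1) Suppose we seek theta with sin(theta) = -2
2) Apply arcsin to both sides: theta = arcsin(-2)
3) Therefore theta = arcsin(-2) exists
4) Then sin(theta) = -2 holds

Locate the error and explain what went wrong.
Step 2: Apply arcsin to both sides: theta = arcsin(-2)

Step 2 applies arcsin to -2. However, arcsin(x) is only defined for x in [-1, 1] because sin(theta) can only produce values in that range. Since |-2| > 1, arcsin(-2) is undefined. There is no angle whose sine equals -2.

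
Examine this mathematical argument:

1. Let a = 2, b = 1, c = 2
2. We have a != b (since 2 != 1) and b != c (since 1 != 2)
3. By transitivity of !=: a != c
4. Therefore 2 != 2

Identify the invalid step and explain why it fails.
Step 3: By transitivity of !=: a != c

Step 3 incorrectly applies transitivity to the '!=' relation. Transitivity states: if a R b and b R c, then a R c. However, '!=' is not transitive. Counterexample: 2 != 1 and 1 != 2, but 2 = 2 (both equal 2). Transitivity holds for relations like <, <=, =, but not for !=.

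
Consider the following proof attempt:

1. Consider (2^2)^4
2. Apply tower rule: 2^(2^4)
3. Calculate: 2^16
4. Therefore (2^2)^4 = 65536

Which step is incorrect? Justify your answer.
Step 2: Apply tower rule: 2^(2^4)

Step 2 incorrectly states that (a^b)^c = a^(b^c). The correct rule is (a^b)^c = a^(b×c). The actual value is (2^2)^4 = 2^8 = 256, not 2^16 = 65536.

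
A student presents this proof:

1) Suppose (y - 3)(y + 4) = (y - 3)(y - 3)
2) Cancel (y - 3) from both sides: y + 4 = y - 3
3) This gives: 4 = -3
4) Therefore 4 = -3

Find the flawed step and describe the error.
Step 2: Cancel (y - 3) from both sides: y + 4 = y - 3

Step 2 cancels (y - 3) from both sides. This is only valid if (y - 3) ≠ 0, i.e., y ≠ 3. When y = 3, both sides equal zero regardless of the other factors. The correct approach requires considering y = 3 as a separate case.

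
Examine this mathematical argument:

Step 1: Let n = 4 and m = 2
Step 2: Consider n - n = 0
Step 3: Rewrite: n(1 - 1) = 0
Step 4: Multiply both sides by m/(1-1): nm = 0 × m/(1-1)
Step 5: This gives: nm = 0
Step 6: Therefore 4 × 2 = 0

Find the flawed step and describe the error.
Step 4: Multiply both sides by m/(1-1): nm = 0 × m/(1-1)

Step 4 multiplies both sides by m/(1-1). However, 1-1 = 0, so this is multiplication by m/0, which is undefined. We cannot multiply by an undefined expression.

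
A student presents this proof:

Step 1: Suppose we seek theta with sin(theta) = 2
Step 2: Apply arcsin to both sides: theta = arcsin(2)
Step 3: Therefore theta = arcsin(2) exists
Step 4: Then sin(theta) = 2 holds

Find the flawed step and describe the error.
Step 2: Apply arcsin to both sides: theta = arcsin(2)

Step 2 applies arcsin to 2. However, arcsin(x) is only defined for x in [-1, 1] because sin(theta) can only produce values in that range. Since |2| > 1, arcsin(2) is undefined. There is no angle whose sine equals 2.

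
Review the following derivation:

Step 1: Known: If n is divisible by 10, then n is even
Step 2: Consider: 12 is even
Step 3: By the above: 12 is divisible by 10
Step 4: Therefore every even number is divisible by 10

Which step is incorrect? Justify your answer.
Step 3: By the above: 12 is divisible by 10

Step 3 commits the fallacy of affirming the consequent. The known fact 'divisible by 10 → even' does NOT imply 'even → divisible by 10'. That would be the converse, which is false. For example, 12 is even but 12 ÷ 10 = 1.20, which is not an integer.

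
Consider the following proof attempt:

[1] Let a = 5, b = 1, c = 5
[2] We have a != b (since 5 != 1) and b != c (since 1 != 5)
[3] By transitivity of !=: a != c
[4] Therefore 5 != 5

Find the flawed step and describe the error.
Step 3: By transitivity of !=: a != c

Step 3 incorrectly applies transitivity to the '!=' relation. Transitivity states: if a R b and b R c, then a R c. However, '!=' is not transitive. Counterexample: 5 != 1 and 1 != 5, but 5 = 5 (both equal 5). Transitivity holds for relations like <, <=, =, but not for !=.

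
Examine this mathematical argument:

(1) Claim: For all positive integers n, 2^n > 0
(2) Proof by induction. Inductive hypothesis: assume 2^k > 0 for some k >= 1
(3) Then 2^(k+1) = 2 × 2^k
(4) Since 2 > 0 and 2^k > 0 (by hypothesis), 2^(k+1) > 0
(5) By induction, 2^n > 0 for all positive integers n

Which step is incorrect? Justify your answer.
Step 5: By induction, 2^n > 0 for all positive integers n

Step 5 concludes the proof by induction, but no base case was ever established. A valid induction proof requires: (1) a base case proving 2^1 > 0, and (2) an inductive step showing IF 2^k > 0 THEN 2^(k+1) > 0. Steps 2-4 correctly establish the inductive step, but without the base case the conclusion in step 5 does not follow.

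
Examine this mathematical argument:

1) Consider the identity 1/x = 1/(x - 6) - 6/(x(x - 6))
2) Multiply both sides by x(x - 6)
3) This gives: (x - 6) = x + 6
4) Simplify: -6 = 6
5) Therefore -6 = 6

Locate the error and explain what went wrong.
Step 3: This gives: (x - 6) = x + 6

Step 3 makes a sign error when clearing denominators. Multiplying -6/(x(x - 6)) by x(x - 6) gives -6, not +6. The correct result is (x - 6) = x - 6, which is trivially true, not (x - 6) = x + 6. (Step 1 is a valid identity: 1/(x - 6) - 6/(x(x - 6)) = (x - 6)/(x(x - 6)) = 1/x.)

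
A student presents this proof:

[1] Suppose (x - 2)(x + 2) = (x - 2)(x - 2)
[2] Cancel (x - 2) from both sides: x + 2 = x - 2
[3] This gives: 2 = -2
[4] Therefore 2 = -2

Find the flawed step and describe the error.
Step 2: Cancel (x - 2) from both sides: x + 2 = x - 2

Step 2 cancels (x - 2) from both sides. This is only valid if (x - 2) ≠ 0, i.e., x ≠ 2. When x = 2, both sides equal zero regardless of the other factors. The correct approach requires considering x = 2 as a separate case.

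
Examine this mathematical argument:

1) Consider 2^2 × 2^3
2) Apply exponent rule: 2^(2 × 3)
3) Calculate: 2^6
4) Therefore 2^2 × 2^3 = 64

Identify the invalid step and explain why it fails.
Step 2: Apply exponent rule: 2^(2 × 3)

Step 2 incorrectly states that a^b × a^c = a^(b×c). The correct rule is a^b × a^c = a^(b+c). The actual value is 2^2 × 2^3 = 2^5 = 32, not 2^6 = 64.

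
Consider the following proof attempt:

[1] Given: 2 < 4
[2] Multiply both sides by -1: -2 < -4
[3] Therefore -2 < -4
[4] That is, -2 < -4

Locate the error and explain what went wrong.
Step 2: Multiply both sides by -1: -2 < -4

Step 2 multiplies both sides by -1 but fails to reverse the inequality sign. When multiplying (or dividing) an inequality by a negative number, the direction must be reversed. Since 2 < 4, we should get -2 > -4, i.e., -2 > -4.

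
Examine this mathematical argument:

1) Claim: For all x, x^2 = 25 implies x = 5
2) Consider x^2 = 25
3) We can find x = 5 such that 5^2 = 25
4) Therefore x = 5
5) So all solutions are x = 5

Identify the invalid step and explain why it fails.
Step 4: Therefore x = 5

Step 4 incorrectly concludes that x = 5 is the only solution. The proof shows that x = 5 is A solution (existence), but does not show it is the ONLY solution (uniqueness). In fact, x = -5 is also a solution since (-5)^2 = 25. Finding one solution doesn't prove there are no others.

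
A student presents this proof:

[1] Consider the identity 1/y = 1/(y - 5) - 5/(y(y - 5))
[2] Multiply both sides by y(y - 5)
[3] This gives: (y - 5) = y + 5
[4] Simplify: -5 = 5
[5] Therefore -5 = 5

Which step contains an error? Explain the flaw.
Step 3: This gives: (y - 5) = y + 5

Step 3 makes a sign error when clearing denominators. Multiplying -5/(y(y - 5)) by y(y - 5) gives -5, not +5. The correct result is (y - 5) = y - 5, which is trivially true, not (y - 5) = y + 5. (Step 1 is a valid identity: 1/(y - 5) - 5/(y(y - 5)) = (y - 5)/(y(y - 5)) = 1/y.)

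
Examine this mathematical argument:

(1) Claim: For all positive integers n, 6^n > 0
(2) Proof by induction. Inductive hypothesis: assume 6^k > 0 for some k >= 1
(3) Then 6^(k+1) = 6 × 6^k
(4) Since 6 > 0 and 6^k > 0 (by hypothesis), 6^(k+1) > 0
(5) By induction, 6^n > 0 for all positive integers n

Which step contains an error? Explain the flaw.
Step 5: By induction, 6^n > 0 for all positive integers n

Step 5 concludes the proof by induction, but no base case was ever established. A valid induction proof requires: (1) a base case proving 6^1 > 0, and (2) an inductive step showing IF 6^k > 0 THEN 6^(k+1) > 0. Steps 2-4 correctly establish the inductive step, but without the base case the conclusion in step 5 does not follow.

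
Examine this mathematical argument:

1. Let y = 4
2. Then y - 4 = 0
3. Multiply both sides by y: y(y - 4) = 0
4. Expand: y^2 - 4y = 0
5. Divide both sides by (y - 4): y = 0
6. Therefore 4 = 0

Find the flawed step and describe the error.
Step 5: Divide both sides by (y - 4): y = 0

Step 5 divides both sides by (y - 4). However, since y = 4, we have (y - 4) = 0. Division by zero is undefined, making this step invalid.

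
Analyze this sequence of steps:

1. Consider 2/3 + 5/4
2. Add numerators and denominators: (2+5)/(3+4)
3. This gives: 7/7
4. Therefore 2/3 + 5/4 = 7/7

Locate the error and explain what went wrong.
Step 2: Add numerators and denominators: (2+5)/(3+4)

Step 2 incorrectly adds fractions by separately adding numerators and denominators. This is wrong. The correct method requires a common denominator: 2/3 + 5/4 = (2×4 + 5×3)/(3×4) = 23/12 = 23/12. The method used gives 7/7, which is different.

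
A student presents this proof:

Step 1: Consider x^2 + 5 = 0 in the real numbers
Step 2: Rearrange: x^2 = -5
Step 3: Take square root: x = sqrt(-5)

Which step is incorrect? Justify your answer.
Step 3: Take square root: x = sqrt(-5)

Step 3 takes the square root of -5, which is negative. In the real number system, the square root of a negative number is undefined. The equation x^2 + 5 = 0 has no real solutions. Square roots of negative numbers only exist in the complex numbers.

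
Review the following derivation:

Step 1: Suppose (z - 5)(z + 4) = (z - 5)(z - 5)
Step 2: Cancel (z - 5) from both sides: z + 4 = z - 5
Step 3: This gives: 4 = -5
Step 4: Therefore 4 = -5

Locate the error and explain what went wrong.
Step 2: Cancel (z - 5) from both sides: z + 4 = z - 5

Step 2 cancels (z - 5) from both sides. This is only valid if (z - 5) ≠ 0, i.e., z ≠ 5. When z = 5, both sides equal zero regardless of the other factors. The correct approach requires considering z = 5 as a separate case.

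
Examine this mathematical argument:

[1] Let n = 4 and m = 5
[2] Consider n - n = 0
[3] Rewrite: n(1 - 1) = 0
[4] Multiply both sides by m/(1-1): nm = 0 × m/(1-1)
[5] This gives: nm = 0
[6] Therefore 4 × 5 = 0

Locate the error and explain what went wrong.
Step 4: Multiply both sides by m/(1-1): nm = 0 × m/(1-1)

Step 4 multiplies both sides by m/(1-1). However, 1-1 = 0, so this is multiplication by m/0, which is undefined. We cannot multiply by an undefined expression.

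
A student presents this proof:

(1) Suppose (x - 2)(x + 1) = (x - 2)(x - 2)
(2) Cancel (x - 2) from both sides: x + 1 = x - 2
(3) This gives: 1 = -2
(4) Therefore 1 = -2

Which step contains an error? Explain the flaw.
Step 2: Cancel (x - 2) from both sides: x + 1 = x - 2

Step 2 cancels (x - 2) from both sides. This is only valid if (x - 2) ≠ 0, i.e., x ≠ 2. When x = 2, both sides equal zero regardless of the other factors. The correct approach requires considering x = 2 as a separate case.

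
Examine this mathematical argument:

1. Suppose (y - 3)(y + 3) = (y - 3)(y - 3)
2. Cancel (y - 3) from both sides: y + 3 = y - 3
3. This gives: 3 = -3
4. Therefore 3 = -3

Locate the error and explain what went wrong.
Step 2: Cancel (y - 3) from both sides: y + 3 = y - 3

Step 2 cancels (y - 3) from both sides. This is only valid if (y - 3) ≠ 0, i.e., y ≠ 3. When y = 3, both sides equal zero regardless of the other factors. The correct approach requires considering y = 3 as a separate case.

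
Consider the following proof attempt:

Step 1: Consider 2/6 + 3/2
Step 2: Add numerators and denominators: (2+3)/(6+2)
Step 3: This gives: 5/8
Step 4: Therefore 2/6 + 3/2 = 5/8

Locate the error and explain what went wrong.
Step 2: Add numerators and denominators: (2+3)/(6+2)

Step 2 incorrectly adds fractions by separately adding numerators and denominators. This is wrong. The correct method requires a common denominator: 2/6 + 3/2 = (2×2 + 3×6)/(6×2) = 22/12 = 11/6. The method used gives 5/8, which is different.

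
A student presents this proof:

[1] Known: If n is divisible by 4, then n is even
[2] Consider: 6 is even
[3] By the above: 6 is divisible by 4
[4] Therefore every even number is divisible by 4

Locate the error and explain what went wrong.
Step 3: By the above: 6 is divisible by 4

Step 3 commits the fallacy of affirming the consequent. The known fact 'divisible by 4 → even' does NOT imply 'even → divisible by 4'. That would be the converse, which is false. For example, 6 is even but 6 ÷ 4 = 1.50, which is not an integer.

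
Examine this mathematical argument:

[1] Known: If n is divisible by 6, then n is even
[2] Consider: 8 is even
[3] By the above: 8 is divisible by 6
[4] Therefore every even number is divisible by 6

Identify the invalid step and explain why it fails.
Step 3: By the above: 8 is divisible by 6

Step 3 commits the fallacy of affirming the consequent. The known fact 'divisible by 6 → even' does NOT imply 'even → divisible by 6'. That would be the converse, which is false. For example, 8 is even but 8 ÷ 6 = 1.33, which is not an integer.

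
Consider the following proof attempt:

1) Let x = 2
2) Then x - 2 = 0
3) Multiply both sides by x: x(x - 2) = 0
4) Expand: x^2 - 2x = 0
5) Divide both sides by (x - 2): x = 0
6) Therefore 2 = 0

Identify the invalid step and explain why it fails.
Step 5: Divide both sides by (x - 2): x = 0

Step 5 divides both sides by (x - 2). However, since x = 2, we have (x - 2) = 0. Division by zero is undefined, making this step invalid.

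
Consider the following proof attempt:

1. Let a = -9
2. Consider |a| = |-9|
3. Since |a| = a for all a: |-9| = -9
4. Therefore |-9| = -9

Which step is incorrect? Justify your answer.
Step 3: Since |a| = a for all a: |-9| = -9

Step 3 incorrectly states that |a| = a for all a. The correct definition is |a| = a when a >= 0, and |a| = -a when a < 0. Since -9 < 0, we have |-9| = -(-9) = 9, not -9.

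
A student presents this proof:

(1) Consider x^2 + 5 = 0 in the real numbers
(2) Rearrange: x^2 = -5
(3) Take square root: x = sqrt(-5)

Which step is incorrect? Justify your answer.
Step 3: Take square root: x = sqrt(-5)

Step 3 takes the square root of -5, which is negative. In the real number system, the square root of a negative number is undefined. The equation x^2 + 5 = 0 has no real solutions. Square roots of negative numbers only exist in the complex numbers.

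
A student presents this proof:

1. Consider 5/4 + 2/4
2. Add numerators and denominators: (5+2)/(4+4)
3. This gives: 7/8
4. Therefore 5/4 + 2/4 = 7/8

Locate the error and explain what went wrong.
Step 2: Add numerators and denominators: (5+2)/(4+4)

Step 2 incorrectly adds fractions by separately adding numerators and denominators. This is wrong. The correct method requires a common denominator: 5/4 + 2/4 = (5×4 + 2×4)/(4×4) = 28/16 = 7/4. The method used gives 7/8, which is different.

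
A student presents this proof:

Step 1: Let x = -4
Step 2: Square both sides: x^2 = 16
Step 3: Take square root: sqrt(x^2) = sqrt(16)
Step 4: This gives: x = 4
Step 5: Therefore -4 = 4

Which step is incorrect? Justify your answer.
Step 4: This gives: x = 4

Step 4 incorrectly states that sqrt(x^2) = x. The correct identity is sqrt(x^2) = |x|. Since x = -4 < 0, we have sqrt(x^2) = |-4| = 4, not x = -4.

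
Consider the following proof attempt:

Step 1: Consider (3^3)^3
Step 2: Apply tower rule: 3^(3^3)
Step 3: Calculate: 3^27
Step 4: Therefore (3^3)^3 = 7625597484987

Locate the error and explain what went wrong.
Step 2: Apply tower rule: 3^(3^3)

Step 2 incorrectly states that (a^b)^c = a^(b^c). The correct rule is (a^b)^c = a^(b×c). The actual value is (3^3)^3 = 3^9 = 19683, not 3^27 = 7625597484987.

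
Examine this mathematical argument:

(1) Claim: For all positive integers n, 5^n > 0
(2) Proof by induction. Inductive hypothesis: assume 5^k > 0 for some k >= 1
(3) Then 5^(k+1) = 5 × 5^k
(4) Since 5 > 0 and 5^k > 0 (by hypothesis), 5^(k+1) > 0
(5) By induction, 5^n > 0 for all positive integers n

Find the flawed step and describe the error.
Step 5: By induction, 5^n > 0 for all positive integers n

Step 5 concludes the proof by induction, but no base case was ever established. A valid induction proof requires: (1) a base case proving 5^1 > 0, and (2) an inductive step showing IF 5^k > 0 THEN 5^(k+1) > 0. Steps 2-4 correctly establish the inductive step, but without the base case the conclusion in step 5 does not follow.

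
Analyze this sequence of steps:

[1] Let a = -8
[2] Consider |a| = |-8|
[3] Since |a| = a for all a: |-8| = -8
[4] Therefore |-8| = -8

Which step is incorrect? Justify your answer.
Step 3: Since |a| = a for all a: |-8| = -8

Step 3 incorrectly states that |a| = a for all a. The correct definition is |a| = a when a >= 0, and |a| = -a when a < 0. Since -8 < 0, we have |-8| = -(-8) = 8, not -8.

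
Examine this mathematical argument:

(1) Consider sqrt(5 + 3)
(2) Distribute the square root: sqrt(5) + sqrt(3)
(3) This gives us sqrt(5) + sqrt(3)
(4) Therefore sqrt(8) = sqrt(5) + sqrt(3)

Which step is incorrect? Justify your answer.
Step 2: Distribute the square root: sqrt(5) + sqrt(3)

Step 2 incorrectly 'distributes' the square root over addition. The square root function does not distribute: sqrt(a + b) ≠ sqrt(a) + sqrt(b). In fact, sqrt(5 + 3) = sqrt(8) ≈ 2.8284, while sqrt(5) + sqrt(3) ≈ 3.9681.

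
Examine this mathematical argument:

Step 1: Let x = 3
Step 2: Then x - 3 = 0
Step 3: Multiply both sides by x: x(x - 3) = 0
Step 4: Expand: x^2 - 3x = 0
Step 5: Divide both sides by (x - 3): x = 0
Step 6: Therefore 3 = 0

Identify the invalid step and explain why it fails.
Step 5: Divide both sides by (x - 3): x = 0

Step 5 divides both sides by (x - 3). However, since x = 3, we have (x - 3) = 0. Division by zero is undefined, making this step invalid.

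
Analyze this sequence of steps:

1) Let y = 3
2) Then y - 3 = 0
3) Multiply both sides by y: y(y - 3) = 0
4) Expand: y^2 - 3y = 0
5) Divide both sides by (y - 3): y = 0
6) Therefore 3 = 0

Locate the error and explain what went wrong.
Step 5: Divide both sides by (y - 3): y = 0

Step 5 divides both sides by (y - 3). However, since y = 3, we have (y - 3) = 0. Division by zero is undefined, making this step invalid.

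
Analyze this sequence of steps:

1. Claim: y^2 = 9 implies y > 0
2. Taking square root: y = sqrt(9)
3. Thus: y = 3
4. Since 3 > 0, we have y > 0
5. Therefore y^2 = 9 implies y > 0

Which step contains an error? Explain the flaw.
Step 2: Taking square root: y = sqrt(9)

Step 2 takes the square root and assumes the positive root only. The equation y^2 = 9 actually has two solutions: y = 3 and y = -3. The proof silently assumes y > 0 without justification, then uses this assumption to conclude y > 0, which is circular. The counterexample y = -3 shows the claim is false.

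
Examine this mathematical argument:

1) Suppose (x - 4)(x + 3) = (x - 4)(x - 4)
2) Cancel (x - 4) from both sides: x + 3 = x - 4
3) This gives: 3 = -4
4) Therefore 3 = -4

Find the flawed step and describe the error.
Step 2: Cancel (x - 4) from both sides: x + 3 = x - 4

Step 2 cancels (x - 4) from both sides. This is only valid if (x - 4) ≠ 0, i.e., x ≠ 4. When x = 4, both sides equal zero regardless of the other factors. The correct approach requires considering x = 4 as a separate case.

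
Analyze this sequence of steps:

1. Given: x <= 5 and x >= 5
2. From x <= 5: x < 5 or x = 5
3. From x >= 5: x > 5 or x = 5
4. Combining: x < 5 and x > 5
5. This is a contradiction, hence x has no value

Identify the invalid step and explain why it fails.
Step 4: Combining: x < 5 and x > 5

Step 4 incorrectly combines the conditions. From x <= 5 and x >= 5, the intersection is x = 5. The error treats the 'or' cases as 'and' requirements. The correct conclusion is that x = 5 is the unique solution, not that no solution exists.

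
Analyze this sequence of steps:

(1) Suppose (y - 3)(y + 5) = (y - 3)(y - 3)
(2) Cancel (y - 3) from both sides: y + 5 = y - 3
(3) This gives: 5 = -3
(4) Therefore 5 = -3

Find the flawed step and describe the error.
Step 2: Cancel (y - 3) from both sides: y + 5 = y - 3

Step 2 cancels (y - 3) from both sides. This is only valid if (y - 3) ≠ 0, i.e., y ≠ 3. When y = 3, both sides equal zero regardless of the other factors. The correct approach requires considering y = 3 as a separate case.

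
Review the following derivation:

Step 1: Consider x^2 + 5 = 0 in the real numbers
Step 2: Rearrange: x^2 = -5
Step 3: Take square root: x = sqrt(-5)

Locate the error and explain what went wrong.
Step 3: Take square root: x = sqrt(-5)

Step 3 takes the square root of -5, which is negative. In the real number system, the square root of a negative number is undefined. The equation x^2 + 5 = 0 has no real solutions. Square roots of negative numbers only exist in the complex numbers.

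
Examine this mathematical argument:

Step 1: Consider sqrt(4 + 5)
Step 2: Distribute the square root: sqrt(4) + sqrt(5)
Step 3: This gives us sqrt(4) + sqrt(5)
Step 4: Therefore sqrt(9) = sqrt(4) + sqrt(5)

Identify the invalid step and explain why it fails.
Step 2: Distribute the square root: sqrt(4) + sqrt(5)

Step 2 incorrectly 'distributes' the square root over addition. The square root function does not distribute: sqrt(a + b) ≠ sqrt(a) + sqrt(b). In fact, sqrt(4 + 5) = sqrt(9) ≈ 3.0000, while sqrt(4) + sqrt(5) ≈ 4.2361.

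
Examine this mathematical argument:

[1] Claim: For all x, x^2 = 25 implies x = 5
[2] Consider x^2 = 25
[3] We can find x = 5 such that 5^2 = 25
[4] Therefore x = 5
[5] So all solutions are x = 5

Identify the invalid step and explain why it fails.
Step 4: Therefore x = 5

Step 4 incorrectly concludes that x = 5 is the only solution. The proof shows that x = 5 is A solution (existence), but does not show it is the ONLY solution (uniqueness). In fact, x = -5 is also a solution since (-5)^2 = 25. Finding one solution doesn't prove there are no others.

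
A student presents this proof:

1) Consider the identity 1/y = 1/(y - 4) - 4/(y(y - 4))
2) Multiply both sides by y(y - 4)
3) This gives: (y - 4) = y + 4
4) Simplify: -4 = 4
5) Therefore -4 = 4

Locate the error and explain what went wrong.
Step 3: This gives: (y - 4) = y + 4

Step 3 makes a sign error when clearing denominators. Multiplying -4/(y(y - 4)) by y(y - 4) gives -4, not +4. The correct result is (y - 4) = y - 4, which is trivially true, not (y - 4) = y + 4. (Step 1 is a valid identity: 1/(y - 4) - 4/(y(y - 4)) = (y - 4)/(y(y - 4)) = 1/y.)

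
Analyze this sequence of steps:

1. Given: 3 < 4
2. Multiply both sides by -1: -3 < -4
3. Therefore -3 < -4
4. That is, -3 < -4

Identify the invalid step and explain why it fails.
Step 2: Multiply both sides by -1: -3 < -4

Step 2 multiplies both sides by -1 but fails to reverse the inequality sign. When multiplying (or dividing) an inequality by a negative number, the direction must be reversed. Since 3 < 4, we should get -3 > -4, i.e., -3 > -4.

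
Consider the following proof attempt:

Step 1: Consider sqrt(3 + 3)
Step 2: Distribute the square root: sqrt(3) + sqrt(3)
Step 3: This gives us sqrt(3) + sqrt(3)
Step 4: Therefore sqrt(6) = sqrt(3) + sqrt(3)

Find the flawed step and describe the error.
Step 2: Distribute the square root: sqrt(3) + sqrt(3)

Step 2 incorrectly 'distributes' the square root over addition. The square root function does not distribute: sqrt(a + b) ≠ sqrt(a) + sqrt(b). In fact, sqrt(3 + 3) = sqrt(6) ≈ 2.4495, while sqrt(3) + sqrt(3) ≈ 3.4641.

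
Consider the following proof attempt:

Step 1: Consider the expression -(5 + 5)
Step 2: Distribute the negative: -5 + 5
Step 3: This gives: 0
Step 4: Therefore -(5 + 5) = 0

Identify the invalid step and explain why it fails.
Step 2: Distribute the negative: -5 + 5

Step 2 incorrectly distributes the negative sign. The correct distribution is -(5 + 5) = -5 - 5 = -10. The negative must be applied to both terms, not just the first. The error treats -(5 + 5) as -5 + 5, which equals 0 instead of -10.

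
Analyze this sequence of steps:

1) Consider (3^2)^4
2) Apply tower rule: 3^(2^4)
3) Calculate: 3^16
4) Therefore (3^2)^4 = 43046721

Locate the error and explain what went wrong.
Step 2: Apply tower rule: 3^(2^4)

Step 2 incorrectly states that (a^b)^c = a^(b^c). The correct rule is (a^b)^c = a^(b×c). The actual value is (3^2)^4 = 3^8 = 6561, not 3^16 = 43046721.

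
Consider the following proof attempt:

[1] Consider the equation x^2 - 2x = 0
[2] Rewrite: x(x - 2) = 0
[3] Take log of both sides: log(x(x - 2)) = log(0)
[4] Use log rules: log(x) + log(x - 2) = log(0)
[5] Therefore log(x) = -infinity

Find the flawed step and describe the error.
Step 3: Take log of both sides: log(x(x - 2)) = log(0)

Step 3 takes the logarithm of both sides, resulting in log(0) on the right side. The logarithm is only defined for positive numbers; log(0) is undefined (approaches negative infinity). This operation is invalid.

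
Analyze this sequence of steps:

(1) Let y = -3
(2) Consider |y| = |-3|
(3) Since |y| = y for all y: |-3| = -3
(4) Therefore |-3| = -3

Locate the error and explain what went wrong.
Step 3: Since |y| = y for all y: |-3| = -3

Step 3 incorrectly states that |y| = y for all y. The correct definition is |y| = y when y >= 0, and |y| = -y when y < 0. Since -3 < 0, we have |-3| = -(-3) = 3, not -3.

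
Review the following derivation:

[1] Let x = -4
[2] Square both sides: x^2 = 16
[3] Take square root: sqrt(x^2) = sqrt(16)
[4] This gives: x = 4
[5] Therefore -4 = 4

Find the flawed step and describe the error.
Step 4: This gives: x = 4

Step 4 incorrectly states that sqrt(x^2) = x. The correct identity is sqrt(x^2) = |x|. Since x = -4 < 0, we have sqrt(x^2) = |-4| = 4, not x = -4.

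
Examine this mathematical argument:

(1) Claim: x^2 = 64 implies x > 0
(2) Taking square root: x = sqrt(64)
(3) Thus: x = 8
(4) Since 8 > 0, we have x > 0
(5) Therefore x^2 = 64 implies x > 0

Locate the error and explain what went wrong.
Step 2: Taking square root: x = sqrt(64)

Step 2 takes the square root and assumes the positive root only. The equation x^2 = 64 actually has two solutions: x = 8 and x = -8. The proof silently assumes x > 0 without justification, then uses this assumption to conclude x > 0, which is circular. The counterexample x = -8 shows the claim is false.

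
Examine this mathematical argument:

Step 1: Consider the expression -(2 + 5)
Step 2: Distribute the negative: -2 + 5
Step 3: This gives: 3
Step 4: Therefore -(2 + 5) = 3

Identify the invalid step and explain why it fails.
Step 2: Distribute the negative: -2 + 5

Step 2 incorrectly distributes the negative sign. The correct distribution is -(2 + 5) = -2 - 5 = -7. The negative must be applied to both terms, not just the first. The error treats -(2 + 5) as -2 + 5, which equals 3 instead of -7.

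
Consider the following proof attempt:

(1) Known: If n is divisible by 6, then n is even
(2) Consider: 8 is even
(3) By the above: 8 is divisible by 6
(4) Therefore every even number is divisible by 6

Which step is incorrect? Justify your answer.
Step 3: By the above: 8 is divisible by 6

Step 3 commits the fallacy of affirming the consequent. The known fact 'divisible by 6 → even' does NOT imply 'even → divisible by 6'. That would be the converse, which is false. For example, 8 is even but 8 ÷ 6 = 1.33, which is not an integer.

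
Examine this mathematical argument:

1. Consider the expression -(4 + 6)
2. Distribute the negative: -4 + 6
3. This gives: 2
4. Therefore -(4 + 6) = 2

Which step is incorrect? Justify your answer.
Step 2: Distribute the negative: -4 + 6

Step 2 incorrectly distributes the negative sign. The correct distribution is -(4 + 6) = -4 - 6 = -10. The negative must be applied to both terms, not just the first. The error treats -(4 + 6) as -4 + 6, which equals 2 instead of -10.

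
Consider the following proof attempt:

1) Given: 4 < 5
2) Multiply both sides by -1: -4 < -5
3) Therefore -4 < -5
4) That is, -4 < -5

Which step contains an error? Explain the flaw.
Step 2: Multiply both sides by -1: -4 < -5

Step 2 multiplies both sides by -1 but fails to reverse the inequality sign. When multiplying (or dividing) an inequality by a negative number, the direction must be reversed. Since 4 < 5, we should get -4 > -5, i.e., -4 > -5.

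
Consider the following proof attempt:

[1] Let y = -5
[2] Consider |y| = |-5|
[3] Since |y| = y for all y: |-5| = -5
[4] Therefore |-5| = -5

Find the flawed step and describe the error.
Step 3: Since |y| = y for all y: |-5| = -5

Step 3 incorrectly states that |y| = y for all y. The correct definition is |y| = y when y >= 0, and |y| = -y when y < 0. Since -5 < 0, we have |-5| = -(-5) = 5, not -5.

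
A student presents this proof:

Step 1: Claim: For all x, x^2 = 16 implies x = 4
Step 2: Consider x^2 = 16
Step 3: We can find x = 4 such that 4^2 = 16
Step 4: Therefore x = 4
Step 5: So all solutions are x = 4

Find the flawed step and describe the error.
Step 4: Therefore x = 4

Step 4 incorrectly concludes that x = 4 is the only solution. The proof shows that x = 4 is A solution (existence), but does not show it is the ONLY solution (uniqueness). In fact, x = -4 is also a solution since (-4)^2 = 16. Finding one solution doesn't prove there are no others.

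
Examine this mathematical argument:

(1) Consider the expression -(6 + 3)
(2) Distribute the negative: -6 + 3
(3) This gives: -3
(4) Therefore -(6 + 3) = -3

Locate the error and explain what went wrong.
Step 2: Distribute the negative: -6 + 3

Step 2 incorrectly distributes the negative sign. The correct distribution is -(6 + 3) = -6 - 3 = -9. The negative must be applied to both terms, not just the first. The error treats -(6 + 3) as -6 + 3, which equals -3 instead of -9.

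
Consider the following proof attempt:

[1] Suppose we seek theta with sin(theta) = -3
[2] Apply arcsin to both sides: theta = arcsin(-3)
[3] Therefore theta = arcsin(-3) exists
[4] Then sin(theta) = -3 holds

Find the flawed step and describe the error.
Step 2: Apply arcsin to both sides: theta = arcsin(-3)

Step 2 applies arcsin to -3. However, arcsin(x) is only defined for x in [-1, 1] because sin(theta) can only produce values in that range. Since |-3| > 1, arcsin(-3) is undefined. There is no angle whose sine equals -3.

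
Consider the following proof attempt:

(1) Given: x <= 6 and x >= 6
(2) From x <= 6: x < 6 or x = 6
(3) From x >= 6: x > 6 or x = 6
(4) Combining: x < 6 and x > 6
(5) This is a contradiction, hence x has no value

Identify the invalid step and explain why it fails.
Step 4: Combining: x < 6 and x > 6

Step 4 incorrectly combines the conditions. From x <= 6 and x >= 6, the intersection is x = 6. The error treats the 'or' cases as 'and' requirements. The correct conclusion is that x = 6 is the unique solution, not that no solution exists.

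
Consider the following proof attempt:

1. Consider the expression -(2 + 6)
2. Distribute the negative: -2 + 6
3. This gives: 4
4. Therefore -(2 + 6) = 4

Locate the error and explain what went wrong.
Step 2: Distribute the negative: -2 + 6

Step 2 incorrectly distributes the negative sign. The correct distribution is -(2 + 6) = -2 - 6 = -8. The negative must be applied to both terms, not just the first. The error treats -(2 + 6) as -2 + 6, which equals 4 instead of -8.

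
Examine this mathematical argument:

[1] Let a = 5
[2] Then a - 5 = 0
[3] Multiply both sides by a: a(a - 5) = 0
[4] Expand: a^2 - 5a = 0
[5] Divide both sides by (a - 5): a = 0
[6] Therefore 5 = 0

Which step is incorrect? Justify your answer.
Step 5: Divide both sides by (a - 5): a = 0

Step 5 divides both sides by (a - 5). However, since a = 5, we have (a - 5) = 0. Division by zero is undefined, making this step invalid.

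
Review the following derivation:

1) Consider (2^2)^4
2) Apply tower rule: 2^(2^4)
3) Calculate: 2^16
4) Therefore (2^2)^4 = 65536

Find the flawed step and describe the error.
Step 2: Apply tower rule: 2^(2^4)

Step 2 incorrectly states that (a^b)^c = a^(b^c). The correct rule is (a^b)^c = a^(b×c). The actual value is (2^2)^4 = 2^8 = 256, not 2^16 = 65536.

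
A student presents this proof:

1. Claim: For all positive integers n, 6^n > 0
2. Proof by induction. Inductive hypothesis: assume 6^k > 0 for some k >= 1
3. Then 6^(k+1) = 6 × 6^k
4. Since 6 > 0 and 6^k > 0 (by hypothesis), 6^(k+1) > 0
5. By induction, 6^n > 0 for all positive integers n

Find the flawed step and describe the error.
Step 5: By induction, 6^n > 0 for all positive integers n

Step 5 concludes the proof by induction, but no base case was ever established. A valid induction proof requires: (1) a base case proving 6^1 > 0, and (2) an inductive step showing IF 6^k > 0 THEN 6^(k+1) > 0. Steps 2-4 correctly establish the inductive step, but without the base case the conclusion in step 5 does not follow.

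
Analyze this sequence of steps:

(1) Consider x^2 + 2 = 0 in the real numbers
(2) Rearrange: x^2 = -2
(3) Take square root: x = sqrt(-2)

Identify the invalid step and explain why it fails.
Step 3: Take square root: x = sqrt(-2)

Step 3 takes the square root of -2, which is negative. In the real number system, the square root of a negative number is undefined. The equation x^2 + 2 = 0 has no real solutions. Square roots of negative numbers only exist in the complex numbers.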